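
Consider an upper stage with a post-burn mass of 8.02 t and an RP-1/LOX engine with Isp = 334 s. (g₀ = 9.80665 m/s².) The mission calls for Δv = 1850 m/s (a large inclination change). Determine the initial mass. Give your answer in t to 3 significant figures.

v_e = Isp · g₀ = 334 × 9.80665 = 3275.4 m/s.
m₀/m_f = exp(Δv / v_e) = exp(1850 / 3275.4) = exp(0.5648) = 1.7591.
m₀ = m_f × 1.7591 = 8.02 × 1.7591 = 14.108 t.

initial mass ≈ 14.1 t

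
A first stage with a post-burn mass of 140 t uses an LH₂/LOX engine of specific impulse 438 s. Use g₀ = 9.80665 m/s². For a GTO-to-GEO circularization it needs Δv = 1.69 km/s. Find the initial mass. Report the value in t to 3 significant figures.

v_e = Isp · g₀ = 438 × 9.80665 = 4295.3 m/s.
By the Tsiolkovsky rocket equation, m₀/m_f = exp(Δv / v_e) = exp(1690 / 4295.3) = exp(0.3935) = 1.4821.
m₀ = m_f × 1.4821 = 140 × 1.4821 = 207.494 t.

initial mass ≈ 207 t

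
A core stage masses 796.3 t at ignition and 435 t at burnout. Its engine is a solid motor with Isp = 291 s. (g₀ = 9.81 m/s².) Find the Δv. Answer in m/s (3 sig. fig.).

v_e = Isp · g₀ = 291 × 9.81 = 2854.7 m/s.
Δv = v_e · ln(m₀/m_f) = 2854.7 × ln(1.831) = 2854.7 × 0.6046 ≈ 1726.0 m/s.

Δv ≈ 1730 m/s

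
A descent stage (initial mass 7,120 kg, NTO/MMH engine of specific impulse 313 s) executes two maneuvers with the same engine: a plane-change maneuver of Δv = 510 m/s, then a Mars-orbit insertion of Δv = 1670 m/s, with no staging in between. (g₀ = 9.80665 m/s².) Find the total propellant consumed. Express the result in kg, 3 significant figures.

total propellant consumed ≈ 3620 kg

v_e = Isp · g₀ = 313 × 9.80665 = 3069.5 m/s.
After the first burn: m = 7120 × exp(−510/3069.5) = 7120 × 0.84692 = 6,030.07 kg.
After the second burn: m = 6,030.07 × exp(−1670/3069.5) = 6,030.07 × 0.58038 = 3,499.73 kg.
Total propellant = m₀ − m_final = 7120 − 3,499.73 = 3,620.27 kg.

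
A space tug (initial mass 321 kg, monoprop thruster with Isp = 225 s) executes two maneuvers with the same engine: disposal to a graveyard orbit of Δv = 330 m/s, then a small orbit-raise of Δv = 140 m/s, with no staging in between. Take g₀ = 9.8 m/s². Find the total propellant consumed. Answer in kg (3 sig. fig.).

total propellant consumed ≈ 61.6 kg

v_e = Isp · g₀ = 225 × 9.8 = 2205.0 m/s.
After the first burn: m = 321 × exp(−330/2205.0) = 321 × 0.86100 = 276.381 kg.
After the second burn: m = 276.381 × exp(−140/2205.0) = 276.381 × 0.93848 = 259.378 kg.
Total propellant = m₀ − m_final = 321 − 259.378 = 61.622 kg.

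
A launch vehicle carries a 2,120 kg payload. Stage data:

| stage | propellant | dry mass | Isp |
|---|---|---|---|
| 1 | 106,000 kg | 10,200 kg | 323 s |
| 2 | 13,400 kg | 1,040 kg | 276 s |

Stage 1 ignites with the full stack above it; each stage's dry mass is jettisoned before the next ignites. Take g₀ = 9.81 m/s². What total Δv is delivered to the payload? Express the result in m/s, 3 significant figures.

Ignition mass of stage 1 = 106,000+10,200 + 13,400+1,040 + 2,120 = 132,760 kg.
Stage 1: m₀ = 132,760 kg, m_f = 132,760 − 106,000 = 26,760 kg; Δv = 323×9.81×ln(4.961) = 3168.6×1.6016 ≈ 5075 m/s.
Stage 2: m₀ = 16,560 kg, m_f = 16,560 − 13,400 = 3,160 kg; Δv = 276×9.81×ln(5.241) = 2707.6×1.6564 ≈ 4485 m/s.
Total Δv = 5075 + 4485 = 9560 m/s.

Δv ≈ 9560 m/s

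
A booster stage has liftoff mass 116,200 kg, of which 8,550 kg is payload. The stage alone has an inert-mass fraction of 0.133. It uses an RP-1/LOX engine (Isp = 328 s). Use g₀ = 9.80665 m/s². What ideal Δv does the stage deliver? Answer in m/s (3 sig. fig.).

Δv ≈ 5230 m/s

Stage wet mass = m₀ − payload = 116,200 − 8,550 = 107,650 kg.
Stage dry mass = ε × stage wet mass = 0.133 × 107,650 = 14,317.5 kg.
Burnout mass m_f = stage dry + payload = 14,317.5 + 8,550 = 22,867.5 kg.
v_e = Isp · g₀ = 328 × 9.80665 = 3216.6 m/s.
Rocket equation: Δv = v_e · ln(116,200/22,867.5) = 3216.6 × ln(5.081) = 3216.6 × 1.6256 ≈ 5229 m/s.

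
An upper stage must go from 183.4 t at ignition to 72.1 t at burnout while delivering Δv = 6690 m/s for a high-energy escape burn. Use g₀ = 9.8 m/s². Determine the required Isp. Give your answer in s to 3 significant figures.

Isp ≈ 731 s

ln(m₀/m_f) = ln(183400/72100) = ln(2.544) = 0.9336.
Using Δv = v_e ln(m₀/m_f): v_e = Δv / ln(m₀/m_f) = 6690 / 0.9336 = 7165.7 m/s.
Isp = v_e / g₀ = 7165.7 / 9.8 = 731.2 s.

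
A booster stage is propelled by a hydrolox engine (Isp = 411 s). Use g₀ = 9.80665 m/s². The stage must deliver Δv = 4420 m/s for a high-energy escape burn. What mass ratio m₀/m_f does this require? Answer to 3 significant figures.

mass ratio ≈ 2.99

v_e = Isp · g₀ = 411 × 9.80665 = 4030.5 m/s.
m₀/m_f = exp(Δv / v_e) = exp(4420 / 4030.5) = exp(1.0966) = 2.9941.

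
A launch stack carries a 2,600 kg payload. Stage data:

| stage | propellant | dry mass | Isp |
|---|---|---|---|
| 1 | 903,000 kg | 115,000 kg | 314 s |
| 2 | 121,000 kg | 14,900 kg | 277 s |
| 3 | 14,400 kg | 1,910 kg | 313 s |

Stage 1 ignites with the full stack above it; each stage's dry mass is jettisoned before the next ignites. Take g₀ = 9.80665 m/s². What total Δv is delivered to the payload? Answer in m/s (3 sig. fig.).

Ignition mass of stage 1 = 903,000+115,000 + 121,000+14,900 + 14,400+1,910 + 2,600 = 1,172,810 kg.
Stage 1: m₀ = 1,172,810 kg, m_f = 1,172,810 − 903,000 = 269,810 kg; Δv = 314×9.80665×ln(4.347) = 3079.3×1.4694 ≈ 4525 m/s.
Stage 2: m₀ = 154,810 kg, m_f = 154,810 − 121,000 = 33,810 kg; Δv = 277×9.80665×ln(4.579) = 2716.4×1.5214 ≈ 4133 m/s.
Stage 3: m₀ = 18,910 kg, m_f = 18,910 − 14,400 = 4,510 kg; Δv = 313×9.80665×ln(4.193) = 3069.5×1.4334 ≈ 4400 m/s.
Total Δv = 4525 + 4133 + 4400 = 13058 m/s.

Δv ≈ 13100 m/s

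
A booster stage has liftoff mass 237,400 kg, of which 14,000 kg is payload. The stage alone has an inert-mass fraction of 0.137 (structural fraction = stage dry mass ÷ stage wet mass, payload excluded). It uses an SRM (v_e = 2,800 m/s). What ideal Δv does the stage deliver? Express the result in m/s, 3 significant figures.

Δv ≈ 4680 m/s

Stage wet mass = m₀ − payload = 237,400 − 14,000 = 223,400 kg.
Stage dry mass = ε × stage wet mass = 0.137 × 223,400 = 30,605.8 kg.
Burnout mass m_f = stage dry + payload = 30,605.8 + 14,000 = 44,605.8 kg.
From the ideal rocket equation, Δv = v_e · ln(237,400/44,605.8) = 2800.0 × ln(5.322) = 2800.0 × 1.6719 ≈ 4681 m/s.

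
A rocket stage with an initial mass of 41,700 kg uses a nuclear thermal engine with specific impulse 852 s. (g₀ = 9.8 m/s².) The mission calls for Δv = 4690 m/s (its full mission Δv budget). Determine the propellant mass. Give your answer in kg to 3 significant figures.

v_e = Isp · g₀ = 852 × 9.8 = 8349.6 m/s.
Using Δv = v_e ln(m₀/m_f): m₀/m_f = exp(Δv / v_e) = exp(4690 / 8349.6) = exp(0.5617) = 1.7537.
m_f = 41,700 / 1.7537 = 23,778.3 kg, so propellant = m₀ − m_f = 41,700 − 23,778.3 = 17,921.7 kg.

propellant mass ≈ 17900 kg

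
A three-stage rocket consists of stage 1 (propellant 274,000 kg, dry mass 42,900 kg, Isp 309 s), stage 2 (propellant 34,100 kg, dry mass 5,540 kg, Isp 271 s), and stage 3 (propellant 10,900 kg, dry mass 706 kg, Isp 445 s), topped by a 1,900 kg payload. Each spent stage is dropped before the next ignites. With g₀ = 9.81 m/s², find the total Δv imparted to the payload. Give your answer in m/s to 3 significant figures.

Ignition mass of stage 1 = 274,000+42,900 + 34,100+5,540 + 10,900+706 + 1,900 = 370,046 kg.
Stage 1: m₀ = 370,046 kg, m_f = 370,046 − 274,000 = 96,046 kg; Δv = 309×9.81×ln(3.853) = 3031.3×1.3488 ≈ 4089 m/s.
Stage 2: m₀ = 53,146 kg, m_f = 53,146 − 34,100 = 19,046 kg; Δv = 271×9.81×ln(2.79) = 2658.5×1.0262 ≈ 2728 m/s.
Stage 3: m₀ = 13,506 kg, m_f = 13,506 − 10,900 = 2,606 kg; Δv = 445×9.81×ln(5.183) = 4365.4×1.6453 ≈ 7183 m/s.
Total Δv = 4089 + 2728 + 7183 = 14000 m/s.

Δv ≈ 14000 m/s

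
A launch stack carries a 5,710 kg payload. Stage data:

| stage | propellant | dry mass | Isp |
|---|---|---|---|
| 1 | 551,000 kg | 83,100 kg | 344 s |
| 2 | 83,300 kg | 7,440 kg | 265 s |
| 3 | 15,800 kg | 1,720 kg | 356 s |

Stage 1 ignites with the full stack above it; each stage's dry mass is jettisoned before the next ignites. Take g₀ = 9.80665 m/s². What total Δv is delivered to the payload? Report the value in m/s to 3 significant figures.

Ignition mass of stage 1 = 551,000+83,100 + 83,300+7,440 + 15,800+1,720 + 5,710 = 748,070 kg.
Stage 1: m₀ = 748,070 kg, m_f = 748,070 − 551,000 = 197,070 kg; Δv = 344×9.80665×ln(3.796) = 3373.5×1.3339 ≈ 4500 m/s.
Stage 2: m₀ = 113,970 kg, m_f = 113,970 − 83,300 = 30,670 kg; Δv = 265×9.80665×ln(3.716) = 2598.8×1.3127 ≈ 3411 m/s.
Stage 3: m₀ = 23,230 kg, m_f = 23,230 − 15,800 = 7,430 kg; Δv = 356×9.80665×ln(3.127) = 3491.2×1.1399 ≈ 3980 m/s.
Total Δv = 4500 + 3411 + 3980 = 11891 m/s.

Δv ≈ 11900 m/s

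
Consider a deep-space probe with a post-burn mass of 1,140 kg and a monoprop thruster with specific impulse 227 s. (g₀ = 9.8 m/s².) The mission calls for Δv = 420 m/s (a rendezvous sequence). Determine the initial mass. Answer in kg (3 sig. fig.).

v_e = Isp · g₀ = 227 × 9.8 = 2224.6 m/s.
Using Δv = v_e ln(m₀/m_f): m₀/m_f = exp(Δv / v_e) = exp(420 / 2224.6) = exp(0.1888) = 1.2078.
m₀ = m_f × 1.2078 = 1,140 × 1.2078 = 1,376.89 kg.

initial mass ≈ 1380 kg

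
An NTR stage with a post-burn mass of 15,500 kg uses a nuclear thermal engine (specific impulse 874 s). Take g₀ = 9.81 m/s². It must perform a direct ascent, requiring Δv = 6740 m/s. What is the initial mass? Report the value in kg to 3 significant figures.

initial mass ≈ 34000 kg

v_e = Isp · g₀ = 874 × 9.81 = 8573.9 m/s.
Rocket equation: m₀/m_f = exp(Δv / v_e) = exp(6740 / 8573.9) = exp(0.7861) = 2.1948.
m₀ = m_f × 2.1948 = 15,500 × 2.1948 = 34,019.4 kg.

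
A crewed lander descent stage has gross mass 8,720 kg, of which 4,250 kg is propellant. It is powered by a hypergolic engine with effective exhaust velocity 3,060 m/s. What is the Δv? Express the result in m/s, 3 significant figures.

m_f = m₀ − m_prop = 8,720 − 4,250 = 4,470 kg.
Δv = v_e · ln(m₀/m_f) = 3060.0 × ln(1.951) = 3060.0 × 0.6682 ≈ 2044.8 m/s.

Δv ≈ 2040 m/s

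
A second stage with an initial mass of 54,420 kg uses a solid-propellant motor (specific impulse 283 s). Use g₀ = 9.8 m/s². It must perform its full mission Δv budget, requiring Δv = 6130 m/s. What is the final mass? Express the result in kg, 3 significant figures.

final mass ≈ 5970 kg

v_e = Isp · g₀ = 283 × 9.8 = 2773.4 m/s.
Rocket equation: m₀/m_f = exp(Δv / v_e) = exp(6130 / 2773.4) = exp(2.2103) = 9.1183.
m_f = m₀ / 9.1183 = 54,420 / 9.1183 = 5,968.22 kg.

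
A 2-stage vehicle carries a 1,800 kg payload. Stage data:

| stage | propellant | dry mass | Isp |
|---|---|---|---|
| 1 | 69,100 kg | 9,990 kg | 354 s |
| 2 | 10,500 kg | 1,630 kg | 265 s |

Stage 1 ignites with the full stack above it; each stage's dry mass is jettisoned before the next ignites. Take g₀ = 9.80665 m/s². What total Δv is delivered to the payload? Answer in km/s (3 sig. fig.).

Ignition mass of stage 1 = 69,100+9,990 + 10,500+1,630 + 1,800 = 93,020 kg.
Stage 1: m₀ = 93,020 kg, m_f = 93,020 − 69,100 = 23,920 kg; Δv = 354×9.80665×ln(3.889) = 3471.6×1.3581 ≈ 4715 m/s.
Stage 2: m₀ = 13,930 kg, m_f = 13,930 − 10,500 = 3,430 kg; Δv = 265×9.80665×ln(4.061) = 2598.8×1.4015 ≈ 3642 m/s.
Total Δv = 4715 + 3642 = 8357 m/s.

Δv ≈ 8.36 km/s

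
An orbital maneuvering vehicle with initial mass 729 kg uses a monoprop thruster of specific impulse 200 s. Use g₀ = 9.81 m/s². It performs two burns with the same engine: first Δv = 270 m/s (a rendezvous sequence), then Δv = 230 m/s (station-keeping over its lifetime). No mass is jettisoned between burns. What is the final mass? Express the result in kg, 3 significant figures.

final mass ≈ 565 kg

v_e = Isp · g₀ = 200 × 9.81 = 1962.0 m/s.
After the first burn: m = 729 × exp(−270/1962.0) = 729 × 0.87143 = 635.272 kg.
After the second burn: m = 635.272 × exp(−230/1962.0) = 635.272 × 0.88938 = 564.998 kg.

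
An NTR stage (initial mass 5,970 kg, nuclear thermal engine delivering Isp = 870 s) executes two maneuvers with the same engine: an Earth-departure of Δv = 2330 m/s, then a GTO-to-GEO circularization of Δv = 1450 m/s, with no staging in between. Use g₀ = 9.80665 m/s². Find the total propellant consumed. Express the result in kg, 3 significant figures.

total propellant consumed ≈ 2140 kg

v_e = Isp · g₀ = 870 × 9.80665 = 8531.8 m/s.
After the first burn: m = 5970 × exp(−2330/8531.8) = 5970 × 0.76102 = 4,543.29 kg.
After the second burn: m = 4,543.29 × exp(−1450/8531.8) = 4,543.29 × 0.84370 = 3,833.17 kg.
Total propellant = m₀ − m_final = 5970 − 3,833.17 = 2,136.83 kg.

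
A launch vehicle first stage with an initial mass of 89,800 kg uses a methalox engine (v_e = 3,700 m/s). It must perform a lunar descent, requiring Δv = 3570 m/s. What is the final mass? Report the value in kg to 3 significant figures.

From the ideal rocket equation, m₀/m_f = exp(Δv / v_e) = exp(3570 / 3700.0) = exp(0.9649) = 2.6244.
m_f = m₀ / 2.6244 = 89,800 / 2.6244 = 34,217.3 kg.

final mass ≈ 34200 kg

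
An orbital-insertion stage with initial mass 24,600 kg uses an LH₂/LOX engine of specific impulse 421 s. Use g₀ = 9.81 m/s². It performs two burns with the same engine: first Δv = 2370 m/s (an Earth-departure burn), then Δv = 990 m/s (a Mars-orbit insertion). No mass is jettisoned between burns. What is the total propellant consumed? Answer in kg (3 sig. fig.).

total propellant consumed ≈ 13700 kg

v_e = Isp · g₀ = 421 × 9.81 = 4130.0 m/s.
After the first burn: m = 24600 × exp(−2370/4130.0) = 24600 × 0.56335 = 13,858.4 kg.
After the second burn: m = 13,858.4 × exp(−990/4130.0) = 13,858.4 × 0.78686 = 10,904.6 kg.
Total propellant = m₀ − m_final = 24600 − 10,904.6 = 13,695.4 kg.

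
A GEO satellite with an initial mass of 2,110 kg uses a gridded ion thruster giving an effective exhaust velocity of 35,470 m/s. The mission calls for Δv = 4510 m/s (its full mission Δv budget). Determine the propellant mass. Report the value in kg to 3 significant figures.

propellant mass ≈ 252 kg

m₀/m_f = exp(Δv / v_e) = exp(4510 / 35470.0) = exp(0.1271) = 1.1356.
m_f = 2,110 / 1.1356 = 1,858.05 kg, so propellant = m₀ − m_f = 2,110 − 1,858.05 = 251.95 kg.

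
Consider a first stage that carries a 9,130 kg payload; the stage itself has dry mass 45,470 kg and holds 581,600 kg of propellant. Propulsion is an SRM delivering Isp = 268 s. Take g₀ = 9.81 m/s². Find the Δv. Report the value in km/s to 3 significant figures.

Δv ≈ 6.46 km/s

v_e = Isp · g₀ = 268 × 9.81 = 2629.1 m/s.
m₀ = payload + dry + propellant = 9,130 + 45,470 + 581,600 = 636,200 kg.
m_f = payload + dry = 9,130 + 45,470 = 54,600 kg.
Δv = v_e · ln(m₀/m_f) = 2629.1 × ln(11.65) = 2629.1 × 2.4555 ≈ 6455.7 m/s.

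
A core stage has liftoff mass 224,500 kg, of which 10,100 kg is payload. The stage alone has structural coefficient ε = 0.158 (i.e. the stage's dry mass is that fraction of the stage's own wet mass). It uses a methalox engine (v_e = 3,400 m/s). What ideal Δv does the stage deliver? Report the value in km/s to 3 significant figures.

Stage wet mass = m₀ − payload = 224,500 − 10,100 = 214,400 kg.
Stage dry mass = ε × stage wet mass = 0.158 × 214,400 = 33,875.2 kg.
Burnout mass m_f = stage dry + payload = 33,875.2 + 10,100 = 43,975.2 kg.
Using Δv = v_e ln(m₀/m_f): Δv = v_e · ln(224,500/43,975.2) = 3400.0 × ln(5.105) = 3400.0 × 1.6302 ≈ 5543 m/s.

Δv ≈ 5.54 km/s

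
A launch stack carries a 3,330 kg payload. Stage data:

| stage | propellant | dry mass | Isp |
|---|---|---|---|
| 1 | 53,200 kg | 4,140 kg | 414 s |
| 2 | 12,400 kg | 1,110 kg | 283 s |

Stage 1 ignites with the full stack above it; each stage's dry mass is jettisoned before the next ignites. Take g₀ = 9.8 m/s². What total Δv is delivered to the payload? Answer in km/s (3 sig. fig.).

Ignition mass of stage 1 = 53,200+4,140 + 12,400+1,110 + 3,330 = 74,180 kg.
Stage 1: m₀ = 74,180 kg, m_f = 74,180 − 53,200 = 20,980 kg; Δv = 414×9.8×ln(3.536) = 4057.2×1.2629 ≈ 5124 m/s.
Stage 2: m₀ = 16,840 kg, m_f = 16,840 − 12,400 = 4,440 kg; Δv = 283×9.8×ln(3.793) = 2773.4×1.3331 ≈ 3697 m/s.
Total Δv = 5124 + 3697 = 8821 m/s.

Δv ≈ 8.82 km/s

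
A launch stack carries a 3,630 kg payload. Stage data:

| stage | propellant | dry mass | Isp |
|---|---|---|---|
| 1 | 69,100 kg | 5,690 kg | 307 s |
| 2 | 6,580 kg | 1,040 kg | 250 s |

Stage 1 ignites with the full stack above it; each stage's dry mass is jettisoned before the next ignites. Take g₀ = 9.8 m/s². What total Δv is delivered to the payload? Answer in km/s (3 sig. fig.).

Δv ≈ 7.04 km/s

Ignition mass of stage 1 = 69,100+5,690 + 6,580+1,040 + 3,630 = 86,040 kg.
Stage 1: m₀ = 86,040 kg, m_f = 86,040 − 69,100 = 16,940 kg; Δv = 307×9.8×ln(5.079) = 3008.6×1.6251 ≈ 4889 m/s.
Stage 2: m₀ = 11,250 kg, m_f = 11,250 − 6,580 = 4,670 kg; Δv = 250×9.8×ln(2.409) = 2450.0×0.8792 ≈ 2154 m/s.
Total Δv = 4889 + 2154 = 7043 m/s.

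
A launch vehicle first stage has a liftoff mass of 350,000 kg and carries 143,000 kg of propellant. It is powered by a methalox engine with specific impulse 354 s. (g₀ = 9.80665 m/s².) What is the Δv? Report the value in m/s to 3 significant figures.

v_e = Isp · g₀ = 354 × 9.80665 = 3471.6 m/s.
m_f = m₀ − m_prop = 350,000 − 143,000 = 207,000 kg.
By the Tsiolkovsky rocket equation, Δv = v_e · ln(m₀/m_f) = 3471.6 × ln(1.691) = 3471.6 × 0.5252 ≈ 1823.3 m/s.

Δv ≈ 1820 m/s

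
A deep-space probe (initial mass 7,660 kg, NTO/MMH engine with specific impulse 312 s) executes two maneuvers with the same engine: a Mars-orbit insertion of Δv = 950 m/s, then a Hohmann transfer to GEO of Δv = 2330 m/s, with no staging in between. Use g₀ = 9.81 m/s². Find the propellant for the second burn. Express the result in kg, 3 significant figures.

propellant for the second burn ≈ 2990 kg

v_e = Isp · g₀ = 312 × 9.81 = 3060.7 m/s.
After the first burn: m = 7660 × exp(−950/3060.7) = 7660 × 0.73317 = 5,616.08 kg.
After the second burn: m = 5,616.08 × exp(−2330/3060.7) = 5,616.08 × 0.46708 = 2,623.16 kg.
Second-burn propellant = 5,616.08 − 2,623.16 = 2,992.92 kg.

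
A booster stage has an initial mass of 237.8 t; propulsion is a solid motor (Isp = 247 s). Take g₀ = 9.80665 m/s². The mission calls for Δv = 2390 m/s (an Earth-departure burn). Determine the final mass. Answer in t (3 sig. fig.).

final mass ≈ 88.7 t

v_e = Isp · g₀ = 247 × 9.80665 = 2422.2 m/s.
m₀/m_f = exp(Δv / v_e) = exp(2390 / 2422.2) = exp(0.9867) = 2.6823.
m_f = m₀ / 2.6823 = 237.8 / 2.6823 = 88.6553 t.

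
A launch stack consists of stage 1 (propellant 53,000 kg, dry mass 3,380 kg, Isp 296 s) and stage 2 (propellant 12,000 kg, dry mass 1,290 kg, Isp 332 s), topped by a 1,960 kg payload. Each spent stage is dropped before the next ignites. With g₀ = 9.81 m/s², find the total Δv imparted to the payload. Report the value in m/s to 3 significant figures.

Ignition mass of stage 1 = 53,000+3,380 + 12,000+1,290 + 1,960 = 71,630 kg.
Stage 1: m₀ = 71,630 kg, m_f = 71,630 − 53,000 = 18,630 kg; Δv = 296×9.81×ln(3.845) = 2903.8×1.3467 ≈ 3911 m/s.
Stage 2: m₀ = 15,250 kg, m_f = 15,250 − 12,000 = 3,250 kg; Δv = 332×9.81×ln(4.692) = 3256.9×1.5459 ≈ 5035 m/s.
Total Δv = 3911 + 5035 = 8946 m/s.

Δv ≈ 8950 m/s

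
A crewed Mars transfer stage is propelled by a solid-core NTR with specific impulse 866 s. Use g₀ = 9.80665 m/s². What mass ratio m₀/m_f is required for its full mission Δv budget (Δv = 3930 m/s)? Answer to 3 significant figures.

mass ratio ≈ 1.59

v_e = Isp · g₀ = 866 × 9.80665 = 8492.6 m/s.
m₀/m_f = exp(Δv / v_e) = exp(3930 / 8492.6) = exp(0.4628) = 1.5884.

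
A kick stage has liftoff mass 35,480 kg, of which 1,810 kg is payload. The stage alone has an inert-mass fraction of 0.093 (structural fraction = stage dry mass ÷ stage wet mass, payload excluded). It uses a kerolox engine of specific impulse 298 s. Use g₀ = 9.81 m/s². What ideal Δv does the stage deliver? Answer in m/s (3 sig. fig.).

Stage wet mass = m₀ − payload = 35,480 − 1,810 = 33,670 kg.
Stage dry mass = ε × stage wet mass = 0.093 × 33,670 = 3,131.31 kg.
Burnout mass m_f = stage dry + payload = 3,131.31 + 1,810 = 4,941.31 kg.
v_e = Isp · g₀ = 298 × 9.81 = 2923.4 m/s.
Using Δv = v_e ln(m₀/m_f): Δv = v_e · ln(35,480/4,941.31) = 2923.4 × ln(7.18) = 2923.4 × 1.9713 ≈ 5763 m/s.

Δv ≈ 5760 m/s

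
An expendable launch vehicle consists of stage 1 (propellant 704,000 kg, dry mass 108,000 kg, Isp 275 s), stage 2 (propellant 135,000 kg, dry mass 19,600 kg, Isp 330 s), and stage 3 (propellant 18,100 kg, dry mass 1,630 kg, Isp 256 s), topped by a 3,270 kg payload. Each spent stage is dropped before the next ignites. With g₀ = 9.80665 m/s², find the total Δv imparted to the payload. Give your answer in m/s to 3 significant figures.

Ignition mass of stage 1 = 704,000+108,000 + 135,000+19,600 + 18,100+1,630 + 3,270 = 989,600 kg.
Stage 1: m₀ = 989,600 kg, m_f = 989,600 − 704,000 = 285,600 kg; Δv = 275×9.80665×ln(3.465) = 2696.8×1.2427 ≈ 3351 m/s.
Stage 2: m₀ = 177,600 kg, m_f = 177,600 − 135,000 = 42,600 kg; Δv = 330×9.80665×ln(4.169) = 3236.2×1.4277 ≈ 4620 m/s.
Stage 3: m₀ = 23,000 kg, m_f = 23,000 − 18,100 = 4,900 kg; Δv = 256×9.80665×ln(4.694) = 2510.5×1.5463 ≈ 3882 m/s.
Total Δv = 3351 + 4620 + 3882 = 11853 m/s.

Δv ≈ 11900 m/s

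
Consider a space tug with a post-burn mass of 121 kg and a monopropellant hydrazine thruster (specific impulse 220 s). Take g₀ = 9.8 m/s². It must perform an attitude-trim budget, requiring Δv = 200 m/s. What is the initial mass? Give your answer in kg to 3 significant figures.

v_e = Isp · g₀ = 220 × 9.8 = 2156.0 m/s.
From the ideal rocket equation, m₀/m_f = exp(Δv / v_e) = exp(200 / 2156.0) = exp(0.0928) = 1.0972.
m₀ = m_f × 1.0972 = 121 × 1.0972 = 132.761 kg.

initial mass ≈ 133 kg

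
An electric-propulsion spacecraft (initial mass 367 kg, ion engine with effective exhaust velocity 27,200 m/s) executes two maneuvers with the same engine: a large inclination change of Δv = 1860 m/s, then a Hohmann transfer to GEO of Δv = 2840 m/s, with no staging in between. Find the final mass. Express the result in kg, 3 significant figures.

final mass ≈ 309 kg

After the first burn: m = 367 × exp(−1860/27200.0) = 367 × 0.93390 = 342.741 kg.
After the second burn: m = 342.741 × exp(−2840/27200.0) = 342.741 × 0.90085 = 308.758 kg.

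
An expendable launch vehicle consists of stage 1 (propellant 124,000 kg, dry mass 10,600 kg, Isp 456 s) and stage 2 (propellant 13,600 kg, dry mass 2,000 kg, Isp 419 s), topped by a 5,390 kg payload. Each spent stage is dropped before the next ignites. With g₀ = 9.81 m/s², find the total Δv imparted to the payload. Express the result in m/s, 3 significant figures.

Δv ≈ 11400 m/s

Ignition mass of stage 1 = 124,000+10,600 + 13,600+2,000 + 5,390 = 155,590 kg.
Stage 1: m₀ = 155,590 kg, m_f = 155,590 − 124,000 = 31,590 kg; Δv = 456×9.81×ln(4.925) = 4473.4×1.5944 ≈ 7132 m/s.
Stage 2: m₀ = 20,990 kg, m_f = 20,990 − 13,600 = 7,390 kg; Δv = 419×9.81×ln(2.84) = 4110.4×1.0439 ≈ 4291 m/s.
Total Δv = 7132 + 4291 = 11423 m/s.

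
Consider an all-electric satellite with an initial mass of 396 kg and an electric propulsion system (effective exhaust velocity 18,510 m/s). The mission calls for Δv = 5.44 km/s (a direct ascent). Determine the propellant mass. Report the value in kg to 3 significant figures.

m₀/m_f = exp(Δv / v_e) = exp(5440 / 18510.0) = exp(0.2939) = 1.3416.
m_f = 396 / 1.3416 = 295.17 kg, so propellant = m₀ − m_f = 396 − 295.17 = 100.83 kg.

propellant mass ≈ 101 kg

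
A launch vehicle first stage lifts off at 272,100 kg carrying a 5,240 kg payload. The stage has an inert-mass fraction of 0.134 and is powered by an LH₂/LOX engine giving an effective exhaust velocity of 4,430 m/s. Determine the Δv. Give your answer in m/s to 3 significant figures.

Stage wet mass = m₀ − payload = 272,100 − 5,240 = 266,860 kg.
Stage dry mass = ε × stage wet mass = 0.134 × 266,860 = 35,759.2 kg.
Burnout mass m_f = stage dry + payload = 35,759.2 + 5,240 = 40,999.2 kg.
Using Δv = v_e ln(m₀/m_f): Δv = v_e · ln(272,100/40,999.2) = 4430.0 × ln(6.637) = 4430.0 × 1.8926 ≈ 8384 m/s.

Δv ≈ 8380 m/s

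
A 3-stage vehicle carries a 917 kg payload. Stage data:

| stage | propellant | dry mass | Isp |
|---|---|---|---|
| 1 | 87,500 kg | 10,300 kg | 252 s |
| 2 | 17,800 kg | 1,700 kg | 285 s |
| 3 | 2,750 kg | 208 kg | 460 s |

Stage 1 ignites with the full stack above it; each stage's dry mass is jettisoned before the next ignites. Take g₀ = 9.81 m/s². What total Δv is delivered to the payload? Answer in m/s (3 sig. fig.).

Δv ≈ 12800 m/s

Ignition mass of stage 1 = 87,500+10,300 + 17,800+1,700 + 2,750+208 + 917 = 121,175 kg.
Stage 1: m₀ = 121,175 kg, m_f = 121,175 − 87,500 = 33,675 kg; Δv = 252×9.81×ln(3.598) = 2472.1×1.2805 ≈ 3166 m/s.
Stage 2: m₀ = 23,375 kg, m_f = 23,375 − 17,800 = 5,575 kg; Δv = 285×9.81×ln(4.193) = 2795.9×1.4334 ≈ 4008 m/s.
Stage 3: m₀ = 3,875 kg, m_f = 3,875 − 2,750 = 1,125 kg; Δv = 460×9.81×ln(3.444) = 4512.6×1.2368 ≈ 5581 m/s.
Total Δv = 3166 + 4008 + 5581 = 12755 m/s.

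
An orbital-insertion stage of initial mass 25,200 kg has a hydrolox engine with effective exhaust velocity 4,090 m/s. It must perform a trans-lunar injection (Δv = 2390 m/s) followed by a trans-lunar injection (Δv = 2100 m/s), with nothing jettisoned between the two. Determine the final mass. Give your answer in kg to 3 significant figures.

final mass ≈ 8410 kg

After the first burn: m = 25200 × exp(−2390/4090.0) = 25200 × 0.55747 = 14,048.2 kg.
After the second burn: m = 14,048.2 × exp(−2100/4090.0) = 14,048.2 × 0.59843 = 8,406.86 kg.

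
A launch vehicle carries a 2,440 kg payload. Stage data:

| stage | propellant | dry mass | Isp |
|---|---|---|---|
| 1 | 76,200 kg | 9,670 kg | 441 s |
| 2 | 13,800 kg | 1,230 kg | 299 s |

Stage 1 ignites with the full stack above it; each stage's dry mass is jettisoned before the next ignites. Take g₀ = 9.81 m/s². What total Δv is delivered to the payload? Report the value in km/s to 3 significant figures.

Ignition mass of stage 1 = 76,200+9,670 + 13,800+1,230 + 2,440 = 103,340 kg.
Stage 1: m₀ = 103,340 kg, m_f = 103,340 − 76,200 = 27,140 kg; Δv = 441×9.81×ln(3.808) = 4326.2×1.3370 ≈ 5784 m/s.
Stage 2: m₀ = 17,470 kg, m_f = 17,470 − 13,800 = 3,670 kg; Δv = 299×9.81×ln(4.76) = 2933.2×1.5603 ≈ 4577 m/s.
Total Δv = 5784 + 4577 = 10361 m/s.

Δv ≈ 10.4 km/s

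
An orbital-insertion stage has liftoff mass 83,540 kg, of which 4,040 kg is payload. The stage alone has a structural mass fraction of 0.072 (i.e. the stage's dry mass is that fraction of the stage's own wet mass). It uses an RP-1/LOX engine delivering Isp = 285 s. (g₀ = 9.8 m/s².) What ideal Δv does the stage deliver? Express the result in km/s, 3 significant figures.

Δv ≈ 6.00 km/s

Stage wet mass = m₀ − payload = 83,540 − 4,040 = 79,500 kg.
Stage dry mass = ε × stage wet mass = 0.072 × 79,500 = 5,724 kg.
Burnout mass m_f = stage dry + payload = 5,724 + 4,040 = 9,764 kg.
v_e = Isp · g₀ = 285 × 9.8 = 2793.0 m/s.
Δv = v_e · ln(83,540/9,764) = 2793.0 × ln(8.556) = 2793.0 × 2.1466 ≈ 5996 m/s.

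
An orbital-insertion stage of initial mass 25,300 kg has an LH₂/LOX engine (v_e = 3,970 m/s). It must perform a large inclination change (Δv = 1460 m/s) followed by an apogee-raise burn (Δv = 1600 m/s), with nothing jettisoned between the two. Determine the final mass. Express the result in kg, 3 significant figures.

final mass ≈ 11700 kg

After the first burn: m = 25300 × exp(−1460/3970.0) = 25300 × 0.69228 = 17,514.7 kg.
After the second burn: m = 17,514.7 × exp(−1600/3970.0) = 17,514.7 × 0.66830 = 11,705.1 kg.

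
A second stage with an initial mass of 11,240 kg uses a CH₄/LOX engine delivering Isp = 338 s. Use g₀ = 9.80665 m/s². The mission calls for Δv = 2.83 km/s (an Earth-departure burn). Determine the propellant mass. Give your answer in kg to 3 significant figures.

propellant mass ≈ 6450 kg

v_e = Isp · g₀ = 338 × 9.80665 = 3314.6 m/s.
m₀/m_f = exp(Δv / v_e) = exp(2830 / 3314.6) = exp(0.8538) = 2.3485.
m_f = 11,240 / 2.3485 = 4,786.03 kg, so propellant = m₀ − m_f = 11,240 − 4,786.03 = 6,453.97 kg.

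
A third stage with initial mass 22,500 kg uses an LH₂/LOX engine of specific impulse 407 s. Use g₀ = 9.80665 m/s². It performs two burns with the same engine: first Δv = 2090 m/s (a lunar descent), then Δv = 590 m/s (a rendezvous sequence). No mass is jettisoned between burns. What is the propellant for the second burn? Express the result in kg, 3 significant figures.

propellant for the second burn ≈ 1830 kg

v_e = Isp · g₀ = 407 × 9.80665 = 3991.3 m/s.
After the first burn: m = 22500 × exp(−2090/3991.3) = 22500 × 0.59236 = 13,328.1 kg.
After the second burn: m = 13,328.1 × exp(−590/3991.3) = 13,328.1 × 0.86259 = 11,496.7 kg.
Second-burn propellant = 13,328.1 − 11,496.7 = 1,831.4 kg.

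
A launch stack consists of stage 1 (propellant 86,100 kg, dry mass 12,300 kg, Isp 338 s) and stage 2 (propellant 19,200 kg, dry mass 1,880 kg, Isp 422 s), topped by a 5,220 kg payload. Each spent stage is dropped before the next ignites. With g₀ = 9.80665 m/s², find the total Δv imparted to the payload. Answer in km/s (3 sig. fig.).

Ignition mass of stage 1 = 86,100+12,300 + 19,200+1,880 + 5,220 = 124,700 kg.
Stage 1: m₀ = 124,700 kg, m_f = 124,700 − 86,100 = 38,600 kg; Δv = 338×9.80665×ln(3.231) = 3314.6×1.1727 ≈ 3887 m/s.
Stage 2: m₀ = 26,300 kg, m_f = 26,300 − 19,200 = 7,100 kg; Δv = 422×9.80665×ln(3.704) = 4138.4×1.3095 ≈ 5419 m/s.
Total Δv = 3887 + 5419 = 9306 m/s.

Δv ≈ 9.31 km/s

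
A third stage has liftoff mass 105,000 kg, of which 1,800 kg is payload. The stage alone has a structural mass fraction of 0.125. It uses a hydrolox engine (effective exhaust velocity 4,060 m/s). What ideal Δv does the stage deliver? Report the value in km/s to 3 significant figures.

Stage wet mass = m₀ − payload = 105,000 − 1,800 = 103,200 kg.
Stage dry mass = ε × stage wet mass = 0.125 × 103,200 = 12,900 kg.
Burnout mass m_f = stage dry + payload = 12,900 + 1,800 = 14,700 kg.
Δv = v_e · ln(105,000/14,700) = 4060.0 × ln(7.143) = 4060.0 × 1.9661 ≈ 7982 m/s.

Δv ≈ 7.98 km/s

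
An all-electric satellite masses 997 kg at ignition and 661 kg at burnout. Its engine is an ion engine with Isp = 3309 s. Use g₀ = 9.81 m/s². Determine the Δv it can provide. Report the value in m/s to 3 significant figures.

v_e = Isp · g₀ = 3309 × 9.81 = 32461.3 m/s.
Δv = v_e · ln(m₀/m_f) = 32461.3 × ln(1.508) = 32461.3 × 0.4110 ≈ 13341.5 m/s.

Δv ≈ 13300 m/s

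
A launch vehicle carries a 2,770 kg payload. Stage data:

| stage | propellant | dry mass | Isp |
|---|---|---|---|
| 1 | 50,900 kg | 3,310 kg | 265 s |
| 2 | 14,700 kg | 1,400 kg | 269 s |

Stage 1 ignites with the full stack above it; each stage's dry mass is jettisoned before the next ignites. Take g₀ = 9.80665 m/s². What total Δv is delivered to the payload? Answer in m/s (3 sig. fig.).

Ignition mass of stage 1 = 50,900+3,310 + 14,700+1,400 + 2,770 = 73,080 kg.
Stage 1: m₀ = 73,080 kg, m_f = 73,080 − 50,900 = 22,180 kg; Δv = 265×9.80665×ln(3.295) = 2598.8×1.1924 ≈ 3099 m/s.
Stage 2: m₀ = 18,870 kg, m_f = 18,870 − 14,700 = 4,170 kg; Δv = 269×9.80665×ln(4.525) = 2638.0×1.5097 ≈ 3982 m/s.
Total Δv = 3099 + 3982 = 7081 m/s.

Δv ≈ 7080 m/s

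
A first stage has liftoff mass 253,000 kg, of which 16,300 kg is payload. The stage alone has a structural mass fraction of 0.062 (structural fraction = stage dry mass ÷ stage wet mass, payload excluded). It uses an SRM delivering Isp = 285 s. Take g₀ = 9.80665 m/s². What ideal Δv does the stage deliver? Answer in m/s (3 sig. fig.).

Δv ≈ 5870 m/s

Stage wet mass = m₀ − payload = 253,000 − 16,300 = 236,700 kg.
Stage dry mass = ε × stage wet mass = 0.062 × 236,700 = 14,675.4 kg.
Burnout mass m_f = stage dry + payload = 14,675.4 + 16,300 = 30,975.4 kg.
v_e = Isp · g₀ = 285 × 9.80665 = 2794.9 m/s.
Δv = v_e · ln(253,000/30,975.4) = 2794.9 × ln(8.168) = 2794.9 × 2.1002 ≈ 5870 m/s.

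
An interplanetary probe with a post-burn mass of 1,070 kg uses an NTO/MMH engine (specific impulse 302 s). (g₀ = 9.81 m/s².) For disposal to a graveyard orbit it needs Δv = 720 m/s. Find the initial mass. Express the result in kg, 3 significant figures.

v_e = Isp · g₀ = 302 × 9.81 = 2962.6 m/s.
By the Tsiolkovsky rocket equation, m₀/m_f = exp(Δv / v_e) = exp(720 / 2962.6) = exp(0.2430) = 1.2751.
m₀ = m_f × 1.2751 = 1,070 × 1.2751 = 1,364.36 kg.

initial mass ≈ 1360 kg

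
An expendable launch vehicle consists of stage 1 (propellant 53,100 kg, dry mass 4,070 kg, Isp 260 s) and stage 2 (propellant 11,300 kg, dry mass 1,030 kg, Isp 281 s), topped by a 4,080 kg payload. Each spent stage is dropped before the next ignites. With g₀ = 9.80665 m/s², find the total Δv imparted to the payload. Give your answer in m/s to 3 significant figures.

Ignition mass of stage 1 = 53,100+4,070 + 11,300+1,030 + 4,080 = 73,580 kg.
Stage 1: m₀ = 73,580 kg, m_f = 73,580 − 53,100 = 20,480 kg; Δv = 260×9.80665×ln(3.593) = 2549.7×1.2789 ≈ 3261 m/s.
Stage 2: m₀ = 16,410 kg, m_f = 16,410 − 11,300 = 5,110 kg; Δv = 281×9.80665×ln(3.211) = 2755.7×1.1667 ≈ 3215 m/s.
Total Δv = 3261 + 3215 = 6476 m/s.

Δv ≈ 6480 m/s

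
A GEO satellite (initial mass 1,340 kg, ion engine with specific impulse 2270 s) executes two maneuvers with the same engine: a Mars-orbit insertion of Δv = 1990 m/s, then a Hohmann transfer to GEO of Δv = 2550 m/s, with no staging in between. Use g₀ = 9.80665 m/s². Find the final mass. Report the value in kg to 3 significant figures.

v_e = Isp · g₀ = 2270 × 9.80665 = 22261.1 m/s.
After the first burn: m = 1340 × exp(−1990/22261.1) = 1340 × 0.91449 = 1,225.42 kg.
After the second burn: m = 1,225.42 × exp(−2550/22261.1) = 1,225.42 × 0.89177 = 1,092.79 kg.

final mass ≈ 1090 kg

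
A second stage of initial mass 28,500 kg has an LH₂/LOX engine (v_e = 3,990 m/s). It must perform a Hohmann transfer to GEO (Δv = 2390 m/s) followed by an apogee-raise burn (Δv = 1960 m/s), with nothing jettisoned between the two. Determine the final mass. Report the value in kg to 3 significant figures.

After the first burn: m = 28500 × exp(−2390/3990.0) = 28500 × 0.54936 = 15,656.8 kg.
After the second burn: m = 15,656.8 × exp(−1960/3990.0) = 15,656.8 × 0.61187 = 9,579.93 kg.

final mass ≈ 9580 kg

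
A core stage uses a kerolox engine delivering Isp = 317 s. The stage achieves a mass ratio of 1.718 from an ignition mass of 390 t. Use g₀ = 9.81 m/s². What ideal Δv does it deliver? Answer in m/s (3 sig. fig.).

Δv ≈ 1680 m/s

v_e = Isp · g₀ = 317 × 9.81 = 3109.8 m/s.
By the Tsiolkovsky rocket equation, Δv = v_e · ln(1.718) = 3109.8 × 0.5412 ≈ 1682.9 m/s.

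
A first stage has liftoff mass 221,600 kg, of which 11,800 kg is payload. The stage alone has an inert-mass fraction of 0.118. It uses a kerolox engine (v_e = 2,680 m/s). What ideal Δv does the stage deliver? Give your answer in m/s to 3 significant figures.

Stage wet mass = m₀ − payload = 221,600 − 11,800 = 209,800 kg.
Stage dry mass = ε × stage wet mass = 0.118 × 209,800 = 24,756.4 kg.
Burnout mass m_f = stage dry + payload = 24,756.4 + 11,800 = 36,556.4 kg.
Using Δv = v_e ln(m₀/m_f): Δv = v_e · ln(221,600/36,556.4) = 2680.0 × ln(6.062) = 2680.0 × 1.8020 ≈ 4829 m/s.

Δv ≈ 4830 m/s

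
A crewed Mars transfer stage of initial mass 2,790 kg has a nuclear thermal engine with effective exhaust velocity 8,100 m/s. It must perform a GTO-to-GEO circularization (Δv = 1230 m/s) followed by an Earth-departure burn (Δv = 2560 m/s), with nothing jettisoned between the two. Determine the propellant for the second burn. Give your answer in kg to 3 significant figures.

propellant for the second burn ≈ 650 kg

After the first burn: m = 2790 × exp(−1230/8100.0) = 2790 × 0.85912 = 2,396.94 kg.
After the second burn: m = 2,396.94 × exp(−2560/8100.0) = 2,396.94 × 0.72902 = 1,747.42 kg.
Second-burn propellant = 2,396.94 − 1,747.42 = 649.52 kg.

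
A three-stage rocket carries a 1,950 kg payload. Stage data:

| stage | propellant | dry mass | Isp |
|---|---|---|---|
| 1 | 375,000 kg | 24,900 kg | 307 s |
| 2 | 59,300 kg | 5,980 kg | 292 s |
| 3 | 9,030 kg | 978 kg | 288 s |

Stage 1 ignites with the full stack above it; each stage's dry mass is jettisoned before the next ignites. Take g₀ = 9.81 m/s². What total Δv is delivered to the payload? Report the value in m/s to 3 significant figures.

Δv ≈ 12800 m/s

Ignition mass of stage 1 = 375,000+24,900 + 59,300+5,980 + 9,030+978 + 1,950 = 477,138 kg.
Stage 1: m₀ = 477,138 kg, m_f = 477,138 − 375,000 = 102,138 kg; Δv = 307×9.81×ln(4.672) = 3011.7×1.5415 ≈ 4642 m/s.
Stage 2: m₀ = 77,238 kg, m_f = 77,238 − 59,300 = 17,938 kg; Δv = 292×9.81×ln(4.306) = 2864.5×1.4600 ≈ 4182 m/s.
Stage 3: m₀ = 11,958 kg, m_f = 11,958 − 9,030 = 2,928 kg; Δv = 288×9.81×ln(4.084) = 2825.3×1.4071 ≈ 3975 m/s.
Total Δv = 4642 + 4182 + 3975 = 12799 m/s.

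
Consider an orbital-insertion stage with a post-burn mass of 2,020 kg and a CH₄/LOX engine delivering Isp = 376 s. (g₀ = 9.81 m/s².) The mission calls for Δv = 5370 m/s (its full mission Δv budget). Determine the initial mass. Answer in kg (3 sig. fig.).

v_e = Isp · g₀ = 376 × 9.81 = 3688.6 m/s.
From the ideal rocket equation, m₀/m_f = exp(Δv / v_e) = exp(5370 / 3688.6) = exp(1.4559) = 4.2881.
m₀ = m_f × 4.2881 = 2,020 × 4.2881 = 8,661.96 kg.

initial mass ≈ 8660 kg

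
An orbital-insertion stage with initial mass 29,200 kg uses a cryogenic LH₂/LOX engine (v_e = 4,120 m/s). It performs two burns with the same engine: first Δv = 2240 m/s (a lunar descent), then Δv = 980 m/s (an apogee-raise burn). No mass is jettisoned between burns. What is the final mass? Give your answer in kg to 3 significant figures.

After the first burn: m = 29200 × exp(−2240/4120.0) = 29200 × 0.58060 = 16,953.5 kg.
After the second burn: m = 16,953.5 × exp(−980/4120.0) = 16,953.5 × 0.78831 = 13,364.6 kg.

final mass ≈ 13400 kg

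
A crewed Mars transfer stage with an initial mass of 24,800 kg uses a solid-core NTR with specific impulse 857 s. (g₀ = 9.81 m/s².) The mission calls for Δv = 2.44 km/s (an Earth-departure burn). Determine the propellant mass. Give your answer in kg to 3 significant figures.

v_e = Isp · g₀ = 857 × 9.81 = 8407.2 m/s.
m₀/m_f = exp(Δv / v_e) = exp(2440 / 8407.2) = exp(0.2902) = 1.3367.
m_f = 24,800 / 1.3367 = 18,553.2 kg, so propellant = m₀ − m_f = 24,800 − 18,553.2 = 6,246.8 kg.

propellant mass ≈ 6250 kg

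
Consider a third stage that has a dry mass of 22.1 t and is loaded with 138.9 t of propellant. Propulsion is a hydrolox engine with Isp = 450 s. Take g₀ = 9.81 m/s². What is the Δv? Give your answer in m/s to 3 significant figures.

Δv ≈ 8770 m/s

v_e = Isp · g₀ = 450 × 9.81 = 4414.5 m/s.
m₀ = m_dry + m_prop = 22.1 + 138.9 = 161 t.
Δv = v_e · ln(m₀/m_f) = 4414.5 × ln(7.285) = 4414.5 × 1.9858 ≈ 8766.4 m/s.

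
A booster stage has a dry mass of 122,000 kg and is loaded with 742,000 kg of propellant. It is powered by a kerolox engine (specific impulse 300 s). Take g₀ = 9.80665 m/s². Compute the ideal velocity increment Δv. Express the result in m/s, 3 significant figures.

Δv ≈ 5760 m/s

v_e = Isp · g₀ = 300 × 9.80665 = 2942.0 m/s.
m₀ = m_dry + m_prop = 122,000 + 742,000 = 864,000 kg.
From the ideal rocket equation, Δv = v_e · ln(m₀/m_f) = 2942.0 × ln(7.082) = 2942.0 × 1.9576 ≈ 5759.1 m/s.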